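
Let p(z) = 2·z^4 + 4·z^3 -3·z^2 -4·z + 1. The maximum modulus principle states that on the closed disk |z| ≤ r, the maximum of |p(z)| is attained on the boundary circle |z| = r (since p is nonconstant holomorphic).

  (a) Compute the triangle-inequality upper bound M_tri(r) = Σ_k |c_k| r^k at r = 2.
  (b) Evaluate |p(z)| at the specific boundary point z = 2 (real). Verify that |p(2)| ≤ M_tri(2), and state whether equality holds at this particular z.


Coefficients: c_0 = 1, c_1 = -4, c_2 = -3, c_3 = 4, c_4 = 2. Radius r = 2.
Part (a). Triangle bound: M_tri(r) = Σ_k |c_k| r^k
  = |1|·2^0 + |-4|·2^1 + |-3|·2^2 + |4|·2^3 + |2|·2^4
  = 1 + 8 + 12 + 32 + 32 = 85.
This bounds M(r) := max_{|z|=r} |p(z)| from above; equality holds iff all terms c_k z^k can be made to align in phase at a single z on |z|=r.
Part (b). At z = 2 (real, on the circle |z| = r):
  p(2) = (1)·2^0 + (-4)·2^1 + (-3)·2^2 + (4)·2^3 + (2)·2^4 = 45.
  |p(2)| = 45.
Check: |p(2)| = 45 ≤ 85 = M_tri(2). ✓ Equality does not hold at z = 2 (the coefficients have mixed signs, so the terms do not all align in phase there).

M_tri(2) = 85; |p(2)| = 45; equality at z=2: no.


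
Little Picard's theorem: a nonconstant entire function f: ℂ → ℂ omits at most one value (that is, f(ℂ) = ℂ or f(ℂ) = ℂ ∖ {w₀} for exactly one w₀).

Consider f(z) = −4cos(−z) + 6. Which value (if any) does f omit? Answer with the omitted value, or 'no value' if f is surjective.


Little Picard bounds the complement of f(ℂ) to at most one point.
cos is entire and surjective onto ℂ: for every w ∈ ℂ, cos(ζ) = w has a solution ζ ∈ ℂ (e.g., via the complex inverse arccos). With ζ = −z this gives z = ζ/(-1). Then -4·cos(−z) takes every value in -4·ℂ = ℂ, and adding 6 is a bijection of ℂ. So f is surjective and omits no value. (Note: only on the real line is cos bounded by [−1, 1].)

Omitted value: no value.


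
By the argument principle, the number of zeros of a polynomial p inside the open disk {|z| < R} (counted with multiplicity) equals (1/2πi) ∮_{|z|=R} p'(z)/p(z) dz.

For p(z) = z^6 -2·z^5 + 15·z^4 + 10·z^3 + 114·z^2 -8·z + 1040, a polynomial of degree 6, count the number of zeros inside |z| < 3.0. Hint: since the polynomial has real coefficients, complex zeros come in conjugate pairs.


The zeros of p are: (2 + 3i), (2 - 3i), (1 + 3i), (1 - 3i), (-2 + 2i), (-2 - 2i).
Their magnitudes are: 3.606, 3.606, 3.162, 3.162, 2.828, 2.828.
Zeros with |z| < R = 3.0: (-2 + 2i), (-2 - 2i).
Count = 2.
By the argument principle, (1/2πi) ∮_{|z|=R} p'(z)/p(z) dz equals exactly this count.

Number of zeros inside |z| < 3.0: 2.


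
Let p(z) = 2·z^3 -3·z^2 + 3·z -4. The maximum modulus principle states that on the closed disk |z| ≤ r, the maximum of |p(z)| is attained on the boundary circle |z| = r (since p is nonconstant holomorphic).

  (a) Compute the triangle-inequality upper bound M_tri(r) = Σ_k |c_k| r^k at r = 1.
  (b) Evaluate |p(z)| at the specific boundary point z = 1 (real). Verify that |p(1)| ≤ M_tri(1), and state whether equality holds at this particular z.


Coefficients: c_0 = -4, c_1 = 3, c_2 = -3, c_3 = 2. Radius r = 1.
Part (a). Triangle bound: M_tri(r) = Σ_k |c_k| r^k
  = |-4|·1^0 + |3|·1^1 + |-3|·1^2 + |2|·1^3
  = 4 + 3 + 3 + 2 = 12.
This bounds M(r) := max_{|z|=r} |p(z)| from above; equality holds iff all terms c_k z^k can be made to align in phase at a single z on |z|=r.
Part (b). At z = 1 (real, on the circle |z| = r):
  p(1) = (-4)·1^0 + (3)·1^1 + (-3)·1^2 + (2)·1^3 = -2.
  |p(1)| = 2.
Check: |p(1)| = 2 ≤ 12 = M_tri(1). ✓ Equality does not hold at z = 1 (the coefficients have mixed signs, so the terms do not all align in phase there).

M_tri(1) = 12; |p(1)| = 2; equality at z=1: no.


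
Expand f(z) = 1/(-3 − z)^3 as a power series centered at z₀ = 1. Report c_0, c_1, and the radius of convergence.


Let w = z − z₀, so z = z₀ + w.
Then -3 − z = -3 − (z₀ + w) = (-3 − z₀) − w = -4 − w.
f(z) = 1/(-4 − w)^3 = (1/(-4)^3) · (1 − w/(-4))^{−3}.
By the binomial series (1−u)^{−3} = Σ_{n≥0} C(n+2, 2) u^n for |u|<1, with u = w/(-4):
  c_n = C(n+2, 2) / (-4)^(n+3).
  c_0 = 1/(-4)^3 = -1/64.
  c_1 = 3/(-4)^4 = 3/256.
The series is valid for |w/d| < 1, i.e. |z − z₀| < |d|.
Radius of convergence: R = |-3 − z₀| = |-4| = 4 (distance from z₀ to the singularity z = -3).

c_0 = -1/64, c_1 = 3/256; R = 4.


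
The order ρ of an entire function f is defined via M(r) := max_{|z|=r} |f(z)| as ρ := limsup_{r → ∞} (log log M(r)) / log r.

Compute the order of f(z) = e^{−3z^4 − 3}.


|e^{−3z^4 − 3}| = e^{Re(-3·z^4) + -3} ≤ e^{3|z|^4 + -3} = e^{3r^4 + -3} on |z| = r, so ρ ≤ 4. Choosing z on |z|=r so that -3·z^4 is real positive (always possible by picking arg z appropriately) gives |f(z)| = e^{3r^4 + -3}, matching the bound. The additive constant -3 does not affect log log M(r) ~ 4·log r. Hence ρ = 4.
Therefore ρ = 4.

Order ρ = 4.


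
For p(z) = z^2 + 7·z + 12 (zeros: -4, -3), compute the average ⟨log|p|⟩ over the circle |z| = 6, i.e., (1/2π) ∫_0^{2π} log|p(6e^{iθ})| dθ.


Zeros: -4, -3; r = 6.
Inside |z| < r: -4, -3. Outside (|z| ≥ r): ∅.
p(0) = 12, so log|p(0)| = log(12) = 2.4849.
Apply Jensen: I(r) = log|p(0)| + Σ_k log(r/|z_k|), summed over zeros inside |z| < r.
  log(r/|z_k|) for z_k = -4: log(6/4) = 0.4055
  log(r/|z_k|) for z_k = -3: log(6/3) = 0.6931
Sum over inside zeros: 1.0986.
I(r) = log|p(0)| + (inside sum) = 2.4849 + 1.0986 = 3.5835.
Closed form (all zeros inside, monic): I(r) = n·log(r) = 2·log(6) = 3.5835. ✓

I(r) ≈ 3.5835.


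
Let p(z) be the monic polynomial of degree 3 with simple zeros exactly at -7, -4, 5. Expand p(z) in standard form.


The polynomial is p(z) = ∏_{α ∈ S} (z − α), where S = {-7, -4, 5}.
Expanding the product yields: p(z) = z^3 + 6·z^2 -27·z -140.
The resulting polynomial has degree 3 and real coefficients as required.

p(z) = z^3 + 6·z^2 -27·z -140.


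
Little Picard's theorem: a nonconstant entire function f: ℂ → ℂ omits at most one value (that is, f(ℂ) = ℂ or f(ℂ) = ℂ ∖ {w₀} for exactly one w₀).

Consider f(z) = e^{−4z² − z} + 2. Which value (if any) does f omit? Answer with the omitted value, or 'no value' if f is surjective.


Little Picard bounds the complement of f(ℂ) to at most one point.
The exponent g(z) = −4z² − z is a nonconstant polynomial, hence surjective onto ℂ. So e^{g(z)} takes every value in {e^w : w ∈ ℂ} = ℂ ∖ {0}. Adding 2 shifts the range to ℂ ∖ {2}. f omits exactly 2.

Omitted value: 2.


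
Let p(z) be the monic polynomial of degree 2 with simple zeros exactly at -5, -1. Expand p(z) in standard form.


The polynomial is p(z) = ∏_{α ∈ S} (z − α), where S = {-5, -1}.
Expanding the product yields: p(z) = z^2 + 6·z + 5.
The resulting polynomial has degree 2 and real coefficients as required.

p(z) = z^2 + 6·z + 5.


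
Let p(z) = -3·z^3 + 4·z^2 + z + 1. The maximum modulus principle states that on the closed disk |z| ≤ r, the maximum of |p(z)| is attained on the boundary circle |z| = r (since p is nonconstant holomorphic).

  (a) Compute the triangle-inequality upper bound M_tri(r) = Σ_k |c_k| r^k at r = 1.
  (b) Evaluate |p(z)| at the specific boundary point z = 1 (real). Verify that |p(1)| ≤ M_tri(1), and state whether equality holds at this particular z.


Coefficients: c_0 = 1, c_1 = 1, c_2 = 4, c_3 = -3. Radius r = 1.
Part (a). Triangle bound: M_tri(r) = Σ_k |c_k| r^k
  = |1|·1^0 + |1|·1^1 + |4|·1^2 + |-3|·1^3
  = 1 + 1 + 4 + 3 = 9.
This bounds M(r) := max_{|z|=r} |p(z)| from above; equality holds iff all terms c_k z^k can be made to align in phase at a single z on |z|=r.
Part (b). At z = 1 (real, on the circle |z| = r):
  p(1) = (1)·1^0 + (1)·1^1 + (4)·1^2 + (-3)·1^3 = 3.
  |p(1)| = 3.
Check: |p(1)| = 3 ≤ 9 = M_tri(1). ✓ Equality does not hold at z = 1 (the coefficients have mixed signs, so the terms do not all align in phase there).

M_tri(1) = 9; |p(1)| = 3; equality at z=1: no.


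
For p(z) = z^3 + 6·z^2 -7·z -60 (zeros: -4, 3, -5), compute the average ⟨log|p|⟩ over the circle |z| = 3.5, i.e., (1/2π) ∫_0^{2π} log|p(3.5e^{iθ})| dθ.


Zeros: -5, -4, 3; r = 3.5.
Inside |z| < r: 3. Outside (|z| ≥ r): -5, -4.
p(0) = -60, so log|p(0)| = log(60) = 4.0943.
Apply Jensen: I(r) = log|p(0)| + Σ_k log(r/|z_k|), summed over zeros inside |z| < r.
  log(r/|z_k|) for z_k = 3: log(3.5/3) = 0.1542
  Outside zeros (-5, -4) contribute nothing to the Jensen sum.
Sum over inside zeros: 0.1542.
I(r) = log|p(0)| + (inside sum) = 4.0943 + 0.1542 = 4.2485.
Note: since some zeros are outside |z| ≤ r, the simplified n·log(r) form does NOT apply — only the inside zeros contribute.

I(r) ≈ 4.2485.


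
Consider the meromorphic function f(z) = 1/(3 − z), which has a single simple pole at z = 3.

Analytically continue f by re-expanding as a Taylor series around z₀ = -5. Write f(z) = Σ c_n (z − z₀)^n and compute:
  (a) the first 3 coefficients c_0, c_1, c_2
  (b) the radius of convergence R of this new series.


Let w = z − z₀, so z = z₀ + w.
Then 3 − z = 3 − (z₀ + w) = (3 − z₀) − w = 8 − w.
f(z) = 1/(8 − w) = (1/(8)) · 1/(1 − w/(8)) = Σ_{n≥0} w^n / (8)^(n+1).
So c_n = 1/(8)^(n+1):
  c_0 = 1/(8)^1 = 1/8.
  c_1 = 1/(8)^2 = 1/64.
  c_2 = 1/(8)^3 = 1/512.
The series is valid for |w/d| < 1, i.e. |z − z₀| < |d|.
Radius of convergence: R = |3 − z₀| = |8| = 8 (distance from z₀ to the singularity z = 3).

c_0 = 1/8, c_1 = 1/64, c_2 = 1/512; R = 8.


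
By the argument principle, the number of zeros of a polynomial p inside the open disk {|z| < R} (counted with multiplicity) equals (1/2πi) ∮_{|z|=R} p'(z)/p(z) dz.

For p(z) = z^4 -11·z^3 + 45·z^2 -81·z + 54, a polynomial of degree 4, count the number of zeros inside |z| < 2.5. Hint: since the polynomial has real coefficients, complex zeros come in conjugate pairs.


The zeros of p are: 3, 2, 3, 3.
Their magnitudes are: 3, 2, 3, 3.
Zeros with |z| < R = 2.5: 2.
Count = 1.
By the argument principle, (1/2πi) ∮_{|z|=R} p'(z)/p(z) dz equals exactly this count.

Number of zeros inside |z| < 2.5: 1.


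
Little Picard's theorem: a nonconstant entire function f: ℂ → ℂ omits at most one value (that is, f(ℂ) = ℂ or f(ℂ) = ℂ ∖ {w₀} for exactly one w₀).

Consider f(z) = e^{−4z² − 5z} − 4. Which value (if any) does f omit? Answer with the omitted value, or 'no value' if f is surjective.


Little Picard bounds the complement of f(ℂ) to at most one point.
The exponent g(z) = −4z² − 5z is a nonconstant polynomial, hence surjective onto ℂ. So e^{g(z)} takes every value in {e^w : w ∈ ℂ} = ℂ ∖ {0}. Adding -4 shifts the range to ℂ ∖ {-4}. f omits exactly -4.

Omitted value: -4.


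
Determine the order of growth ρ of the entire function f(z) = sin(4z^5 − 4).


Write sin(w) = (e^{iw} ± e^{−iw})/(2 or 2i), so |sin(w)| ≤ e^{|w|}. With w = 4z^5 − 4, |w| ≤ 4r^5 + 4 on |z|=r, giving M(r) ≤ e^{4r^5 + 4} and ρ ≤ 5. For the lower bound, choose z on |z|=r with 4z^5 purely imaginary of modulus 4r^5; then |sin(4z^5 − 4)| grows like e^{4r^5}/2, so ρ ≥ 5. Hence ρ = 5.
Therefore ρ = 5.

Order ρ = 5.


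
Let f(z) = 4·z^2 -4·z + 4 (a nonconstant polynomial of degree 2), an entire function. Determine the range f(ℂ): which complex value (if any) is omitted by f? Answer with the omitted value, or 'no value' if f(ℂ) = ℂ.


Little Picard bounds the complement of f(ℂ) to at most one point.
For every w ∈ ℂ, the equation p(z) − w = 0 is a nonconstant polynomial in z and hence has at least one root by the fundamental theorem of algebra. So p is surjective onto ℂ, omitting no value.

Omitted value: no value.


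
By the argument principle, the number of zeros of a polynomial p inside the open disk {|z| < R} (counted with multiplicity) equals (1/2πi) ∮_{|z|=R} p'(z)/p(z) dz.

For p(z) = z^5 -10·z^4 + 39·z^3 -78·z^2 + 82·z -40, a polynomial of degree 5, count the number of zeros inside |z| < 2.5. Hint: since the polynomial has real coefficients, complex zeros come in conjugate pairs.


The zeros of p are: 4, (2 + 1i), (2 - 1i), (1 + 1i), (1 - 1i).
Their magnitudes are: 4, 2.236, 2.236, 1.414, 1.414.
Zeros with |z| < R = 2.5: (2 + 1i), (2 - 1i), (1 + 1i), (1 - 1i).
Count = 4.
By the argument principle, (1/2πi) ∮_{|z|=R} p'(z)/p(z) dz equals exactly this count.

Number of zeros inside |z| < 2.5: 4.


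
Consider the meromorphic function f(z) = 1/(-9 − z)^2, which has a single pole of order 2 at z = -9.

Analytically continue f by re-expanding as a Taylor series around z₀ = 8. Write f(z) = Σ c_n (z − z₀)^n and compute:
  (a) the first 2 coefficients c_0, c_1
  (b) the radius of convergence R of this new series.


Let w = z − z₀, so z = z₀ + w.
Then -9 − z = -9 − (z₀ + w) = (-9 − z₀) − w = -17 − w.
f(z) = 1/(-17 − w)^2 = (1/(-17)^2) · (1 − w/(-17))^{−2}.
By the binomial series (1−u)^{−2} = Σ_{n≥0} C(n+1, 1) u^n for |u|<1, with u = w/(-17):
  c_n = C(n+1, 1) / (-17)^(n+2).
  c_0 = 1/(-17)^2 = 1/289.
  c_1 = 2/(-17)^3 = -2/4913.
The series is valid for |w/d| < 1, i.e. |z − z₀| < |d|.
Radius of convergence: R = |-9 − z₀| = |-17| = 17 (distance from z₀ to the singularity z = -9).

c_0 = 1/289, c_1 = -2/4913; R = 17.


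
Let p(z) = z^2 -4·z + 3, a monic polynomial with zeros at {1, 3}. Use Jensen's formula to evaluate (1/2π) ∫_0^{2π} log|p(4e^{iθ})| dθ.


Zeros: 1, 3; r = 4.
Inside |z| < r: 1, 3. Outside (|z| ≥ r): ∅.
p(0) = 3, so log|p(0)| = log(3) = 1.0986.
Apply Jensen: I(r) = log|p(0)| + Σ_k log(r/|z_k|), summed over zeros inside |z| < r.
  log(r/|z_k|) for z_k = 1: log(4/1) = 1.3863
  log(r/|z_k|) for z_k = 3: log(4/3) = 0.2877
Sum over inside zeros: 1.6740.
I(r) = log|p(0)| + (inside sum) = 1.0986 + 1.6740 = 2.7726.
Closed form (all zeros inside, monic): I(r) = n·log(r) = 2·log(4) = 2.7726. ✓

I(r) ≈ 2.7726.


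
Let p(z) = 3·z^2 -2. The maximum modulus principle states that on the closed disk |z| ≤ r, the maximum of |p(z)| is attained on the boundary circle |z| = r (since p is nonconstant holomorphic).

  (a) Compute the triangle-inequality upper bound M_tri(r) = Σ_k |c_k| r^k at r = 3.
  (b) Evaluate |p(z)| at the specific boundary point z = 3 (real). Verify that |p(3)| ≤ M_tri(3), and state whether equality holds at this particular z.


Coefficients: c_0 = -2, c_1 = 0, c_2 = 3. Radius r = 3.
Part (a). Triangle bound: M_tri(r) = Σ_k |c_k| r^k
  = |-2|·3^0 + |0|·3^1 + |3|·3^2
  = 2 + 0 + 27 = 29.
This bounds M(r) := max_{|z|=r} |p(z)| from above; equality holds iff all terms c_k z^k can be made to align in phase at a single z on |z|=r.
Part (b). At z = 3 (real, on the circle |z| = r):
  p(3) = (-2)·3^0 + (0)·3^1 + (3)·3^2 = 25.
  |p(3)| = 25.
Check: |p(3)| = 25 ≤ 29 = M_tri(3). ✓ Equality does not hold at z = 3 (the coefficients have mixed signs, so the terms do not all align in phase there).

M_tri(3) = 29; |p(3)| = 25; equality at z=3: no.


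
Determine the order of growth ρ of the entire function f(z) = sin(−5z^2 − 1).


Write sin(w) = (e^{iw} ± e^{−iw})/(2 or 2i), so |sin(w)| ≤ e^{|w|}. With w = −5z^2 − 1, |w| ≤ 5r^2 + 1 on |z|=r, giving M(r) ≤ e^{5r^2 + 1} and ρ ≤ 2. For the lower bound, choose z on |z|=r with -5z^2 purely imaginary of modulus 5r^2; then |sin(−5z^2 − 1)| grows like e^{5r^2}/2, so ρ ≥ 2. Hence ρ = 2.
Therefore ρ = 2.

Order ρ = 2.


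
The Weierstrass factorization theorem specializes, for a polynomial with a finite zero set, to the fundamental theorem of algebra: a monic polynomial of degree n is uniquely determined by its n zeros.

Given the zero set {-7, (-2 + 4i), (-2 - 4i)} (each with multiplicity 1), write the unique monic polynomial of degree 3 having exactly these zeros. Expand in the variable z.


The polynomial is p(z) = ∏_{α ∈ S} (z − α), where S = {-7, (-2 + 4i), (-2 - 4i)}.
Expanding the product yields: p(z) = z^3 + 11·z^2 + 48·z + 140.
Note conjugate pairs combine to real quadratics: (z − (-2+4i))(z − (-2−4i)) = z² + 4z + 20.
The resulting polynomial has degree 3 and real coefficients as required.

p(z) = z^3 + 11·z^2 + 48·z + 140.


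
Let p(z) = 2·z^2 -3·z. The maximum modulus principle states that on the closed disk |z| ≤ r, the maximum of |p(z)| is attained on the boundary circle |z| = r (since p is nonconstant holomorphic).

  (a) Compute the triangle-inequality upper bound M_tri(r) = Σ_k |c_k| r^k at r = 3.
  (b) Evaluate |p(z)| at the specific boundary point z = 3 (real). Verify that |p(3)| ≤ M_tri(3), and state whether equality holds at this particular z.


Coefficients: c_0 = 0, c_1 = -3, c_2 = 2. Radius r = 3.
Part (a). Triangle bound: M_tri(r) = Σ_k |c_k| r^k
  = |0|·3^0 + |-3|·3^1 + |2|·3^2
  = 0 + 9 + 18 = 27.
This bounds M(r) := max_{|z|=r} |p(z)| from above; equality holds iff all terms c_k z^k can be made to align in phase at a single z on |z|=r.
Part (b). At z = 3 (real, on the circle |z| = r):
  p(3) = (0)·3^0 + (-3)·3^1 + (2)·3^2 = 9.
  |p(3)| = 9.
Check: |p(3)| = 9 ≤ 27 = M_tri(3). ✓ Equality does not hold at z = 3 (the coefficients have mixed signs, so the terms do not all align in phase there).

M_tri(3) = 27; |p(3)| = 9; equality at z=3: no.


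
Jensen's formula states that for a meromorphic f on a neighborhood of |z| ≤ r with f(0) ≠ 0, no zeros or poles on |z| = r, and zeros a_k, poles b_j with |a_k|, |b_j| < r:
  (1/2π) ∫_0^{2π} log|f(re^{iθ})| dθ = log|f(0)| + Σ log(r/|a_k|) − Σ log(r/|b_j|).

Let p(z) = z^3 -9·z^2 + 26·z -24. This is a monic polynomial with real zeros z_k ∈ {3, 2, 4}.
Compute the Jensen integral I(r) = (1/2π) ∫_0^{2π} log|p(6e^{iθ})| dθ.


Zeros: 2, 3, 4; r = 6.
Inside |z| < r: 2, 3, 4. Outside (|z| ≥ r): ∅.
p(0) = -24, so log|p(0)| = log(24) = 3.1781.
Apply Jensen: I(r) = log|p(0)| + Σ_k log(r/|z_k|), summed over zeros inside |z| < r.
  log(r/|z_k|) for z_k = 3: log(6/3) = 0.6931
  log(r/|z_k|) for z_k = 2: log(6/2) = 1.0986
  log(r/|z_k|) for z_k = 4: log(6/4) = 0.4055
Sum over inside zeros: 2.1972.
I(r) = log|p(0)| + (inside sum) = 3.1781 + 2.1972 = 5.3753.
Closed form (all zeros inside, monic): I(r) = n·log(r) = 3·log(6) = 5.3753. ✓

I(r) ≈ 5.3753.


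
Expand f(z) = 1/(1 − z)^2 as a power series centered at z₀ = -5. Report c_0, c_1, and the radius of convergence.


Let w = z − z₀, so z = z₀ + w.
Then 1 − z = 1 − (z₀ + w) = (1 − z₀) − w = 6 − w.
f(z) = 1/(6 − w)^2 = (1/(6)^2) · (1 − w/(6))^{−2}.
By the binomial series (1−u)^{−2} = Σ_{n≥0} C(n+1, 1) u^n for |u|<1, with u = w/(6):
  c_n = C(n+1, 1) / (6)^(n+2).
  c_0 = 1/(6)^2 = 1/36.
  c_1 = 2/(6)^3 = 1/108.
The series is valid for |w/d| < 1, i.e. |z − z₀| < |d|.
Radius of convergence: R = |1 − z₀| = |6| = 6 (distance from z₀ to the singularity z = 1).

c_0 = 1/36, c_1 = 1/108; R = 6.


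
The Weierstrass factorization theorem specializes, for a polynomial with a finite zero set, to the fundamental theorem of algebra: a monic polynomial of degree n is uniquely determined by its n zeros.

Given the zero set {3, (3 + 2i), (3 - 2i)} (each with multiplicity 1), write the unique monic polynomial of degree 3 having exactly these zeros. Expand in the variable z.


The polynomial is p(z) = ∏_{α ∈ S} (z − α), where S = {3, (3 + 2i), (3 - 2i)}.
Expanding the product yields: p(z) = z^3 -9·z^2 + 31·z -39.
Note conjugate pairs combine to real quadratics: (z − (3+2i))(z − (3−2i)) = z² − 6z + 13.
The resulting polynomial has degree 3 and real coefficients as required.

p(z) = z^3 -9·z^2 + 31·z -39.


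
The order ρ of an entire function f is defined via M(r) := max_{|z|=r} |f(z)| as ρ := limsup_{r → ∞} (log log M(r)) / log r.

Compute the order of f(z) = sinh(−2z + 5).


sinh(w) is a linear combination of e^{iw} and e^{−iw} (or e^w, e^{−w} in the hyperbolic case), so |sinh(w)| ≤ e^{|w|}. With w = −2z + 5, |w| ≤ 2|z| + 5 = 2r + 5 on |z| = r, giving M(r) ≤ e^{2r + 5}, so ρ ≤ 1. On a suitable ray (z = it for sin/cos; z = t for sinh/cosh, t real → ∞), |sinh(−2z + 5)| grows like e^{2|t|}/2, so ρ ≥ 1. Hence ρ = 1.
Therefore ρ = 1.

Order ρ = 1.


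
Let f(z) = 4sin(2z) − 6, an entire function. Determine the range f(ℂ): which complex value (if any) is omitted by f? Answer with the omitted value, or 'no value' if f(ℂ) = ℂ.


Little Picard bounds the complement of f(ℂ) to at most one point.
sin is entire and surjective onto ℂ: for every w ∈ ℂ, sin(ζ) = w has a solution ζ ∈ ℂ (e.g., via the complex inverse arcsin). With ζ = 2z this gives z = ζ/(2). Then 4·sin(2z) takes every value in 4·ℂ = ℂ, and adding -6 is a bijection of ℂ. So f is surjective and omits no value. (Note: only on the real line is sin bounded by [−1, 1].)

Omitted value: no value.


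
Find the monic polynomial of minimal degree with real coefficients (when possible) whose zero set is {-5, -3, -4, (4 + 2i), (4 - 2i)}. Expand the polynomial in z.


The polynomial is p(z) = ∏_{α ∈ S} (z − α), where S = {-5, -3, -4, (4 + 2i), (4 - 2i)}.
Expanding the product yields: p(z) = z^5 + 4·z^4 -29·z^3 -76·z^2 + 460·z + 1200.
Note conjugate pairs combine to real quadratics: (z − (4+2i))(z − (4−2i)) = z² − 8z + 20.
The resulting polynomial has degree 5 and real coefficients as required.

p(z) = z^5 + 4·z^4 -29·z^3 -76·z^2 + 460·z + 1200.


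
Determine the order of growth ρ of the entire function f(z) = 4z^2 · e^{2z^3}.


M(r) = max_{|z|=r} |4|·|z|^2·|e^{2z^3}| = 4·r^2 · e^{2r^3} (the factors attain their maxima compatibly on |z|=r). Then log M(r) = log 4 + 2·log r + 2r^3, dominated by the last term, so log log M(r) ~ 3·log r. The polynomial factor 4z^2 contributes only a log r term and does not affect the order. ρ = 3.
Therefore ρ = 3.

Order ρ = 3.


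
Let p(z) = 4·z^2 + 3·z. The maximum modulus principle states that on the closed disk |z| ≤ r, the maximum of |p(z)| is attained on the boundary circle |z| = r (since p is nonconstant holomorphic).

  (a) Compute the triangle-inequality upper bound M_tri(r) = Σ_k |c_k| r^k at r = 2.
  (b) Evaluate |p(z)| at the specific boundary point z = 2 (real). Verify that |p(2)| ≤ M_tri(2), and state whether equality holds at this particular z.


Coefficients: c_0 = 0, c_1 = 3, c_2 = 4. Radius r = 2.
Part (a). Triangle bound: M_tri(r) = Σ_k |c_k| r^k
  = |0|·2^0 + |3|·2^1 + |4|·2^2
  = 0 + 6 + 16 = 22.
This bounds M(r) := max_{|z|=r} |p(z)| from above; equality holds iff all terms c_k z^k can be made to align in phase at a single z on |z|=r.
Part (b). At z = 2 (real, on the circle |z| = r):
  p(2) = (0)·2^0 + (3)·2^1 + (4)·2^2 = 22.
  |p(2)| = 22.
Since all nonzero coefficients share the same sign, |p(2)| = 22 = M_tri(2); the triangle bound is attained at z = 2, so in fact M(r) = 22.

M_tri(2) = 22; |p(2)| = 22; equality at z=2: yes.


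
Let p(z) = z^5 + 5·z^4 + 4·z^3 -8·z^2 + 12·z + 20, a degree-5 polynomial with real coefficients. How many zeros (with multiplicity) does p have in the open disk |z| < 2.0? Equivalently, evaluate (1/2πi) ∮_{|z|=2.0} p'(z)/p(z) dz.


The zeros of p are: -1, (1 + 1i), (1 - 1i), (-3 + 1i), (-3 - 1i).
Their magnitudes are: 1, 1.414, 1.414, 3.162, 3.162.
Zeros with |z| < R = 2.0: -1, (1 + 1i), (1 - 1i).
Count = 3.
By the argument principle, (1/2πi) ∮_{|z|=R} p'(z)/p(z) dz equals exactly this count.

Number of zeros inside |z| < 2.0: 3.


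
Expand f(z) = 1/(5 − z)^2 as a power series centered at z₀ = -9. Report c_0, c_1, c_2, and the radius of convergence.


Let w = z − z₀, so z = z₀ + w.
Then 5 − z = 5 − (z₀ + w) = (5 − z₀) − w = 14 − w.
f(z) = 1/(14 − w)^2 = (1/(14)^2) · (1 − w/(14))^{−2}.
By the binomial series (1−u)^{−2} = Σ_{n≥0} C(n+1, 1) u^n for |u|<1, with u = w/(14):
  c_n = C(n+1, 1) / (14)^(n+2).
  c_0 = 1/(14)^2 = 1/196.
  c_1 = 2/(14)^3 = 1/1372.
  c_2 = 3/(14)^4 = 3/38416.
The series is valid for |w/d| < 1, i.e. |z − z₀| < |d|.
Radius of convergence: R = |5 − z₀| = |14| = 14 (distance from z₀ to the singularity z = 5).

c_0 = 1/196, c_1 = 1/1372, c_2 = 3/38416; R = 14.


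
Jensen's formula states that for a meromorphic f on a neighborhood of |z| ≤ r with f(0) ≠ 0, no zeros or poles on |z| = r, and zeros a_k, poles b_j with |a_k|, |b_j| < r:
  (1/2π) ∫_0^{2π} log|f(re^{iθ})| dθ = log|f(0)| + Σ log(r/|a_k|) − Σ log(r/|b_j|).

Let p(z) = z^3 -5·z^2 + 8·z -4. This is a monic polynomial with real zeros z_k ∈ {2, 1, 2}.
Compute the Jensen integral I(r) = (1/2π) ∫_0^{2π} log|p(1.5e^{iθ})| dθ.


Zeros: 1, 2, 2; r = 1.5.
Inside |z| < r: 1. Outside (|z| ≥ r): 2, 2.
p(0) = -4, so log|p(0)| = log(4) = 1.3863.
Apply Jensen: I(r) = log|p(0)| + Σ_k log(r/|z_k|), summed over zeros inside |z| < r.
  log(r/|z_k|) for z_k = 1: log(1.5/1) = 0.4055
  Outside zeros (2, 2) contribute nothing to the Jensen sum.
Sum over inside zeros: 0.4055.
I(r) = log|p(0)| + (inside sum) = 1.3863 + 0.4055 = 1.7918.
Note: since some zeros are outside |z| ≤ r, the simplified n·log(r) form does NOT apply — only the inside zeros contribute.

I(r) ≈ 1.7918.


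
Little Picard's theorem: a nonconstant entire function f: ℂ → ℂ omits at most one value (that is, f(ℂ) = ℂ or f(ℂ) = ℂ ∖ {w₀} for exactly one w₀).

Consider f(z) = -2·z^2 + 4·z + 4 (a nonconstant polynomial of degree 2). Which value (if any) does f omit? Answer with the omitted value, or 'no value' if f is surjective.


Little Picard bounds the complement of f(ℂ) to at most one point.
For every w ∈ ℂ, the equation p(z) − w = 0 is a nonconstant polynomial in z and hence has at least one root by the fundamental theorem of algebra. So p is surjective onto ℂ, omitting no value.

Omitted value: no value.


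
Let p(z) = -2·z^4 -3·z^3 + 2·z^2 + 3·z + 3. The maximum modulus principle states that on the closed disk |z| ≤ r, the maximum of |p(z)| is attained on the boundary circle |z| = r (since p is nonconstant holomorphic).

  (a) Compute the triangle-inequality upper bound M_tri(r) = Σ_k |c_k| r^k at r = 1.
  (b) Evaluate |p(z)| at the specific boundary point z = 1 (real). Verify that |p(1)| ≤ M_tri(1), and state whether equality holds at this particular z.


Coefficients: c_0 = 3, c_1 = 3, c_2 = 2, c_3 = -3, c_4 = -2. Radius r = 1.
Part (a). Triangle bound: M_tri(r) = Σ_k |c_k| r^k
  = |3|·1^0 + |3|·1^1 + |2|·1^2 + |-3|·1^3 + |-2|·1^4
  = 3 + 3 + 2 + 3 + 2 = 13.
This bounds M(r) := max_{|z|=r} |p(z)| from above; equality holds iff all terms c_k z^k can be made to align in phase at a single z on |z|=r.
Part (b). At z = 1 (real, on the circle |z| = r):
  p(1) = (3)·1^0 + (3)·1^1 + (2)·1^2 + (-3)·1^3 + (-2)·1^4 = 3.
  |p(1)| = 3.
Check: |p(1)| = 3 ≤ 13 = M_tri(1). ✓ Equality does not hold at z = 1 (the coefficients have mixed signs, so the terms do not all align in phase there).

M_tri(1) = 13; |p(1)| = 3; equality at z=1: no.


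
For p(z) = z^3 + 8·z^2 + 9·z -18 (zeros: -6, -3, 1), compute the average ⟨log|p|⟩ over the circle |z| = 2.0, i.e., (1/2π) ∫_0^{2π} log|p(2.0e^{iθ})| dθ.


Zeros: -6, -3, 1; r = 2.0.
Inside |z| < r: 1. Outside (|z| ≥ r): -6, -3.
p(0) = -18, so log|p(0)| = log(18) = 2.8904.
Apply Jensen: I(r) = log|p(0)| + Σ_k log(r/|z_k|), summed over zeros inside |z| < r.
  log(r/|z_k|) for z_k = 1: log(2.0/1) = 0.6931
  Outside zeros (-6, -3) contribute nothing to the Jensen sum.
Sum over inside zeros: 0.6931.
I(r) = log|p(0)| + (inside sum) = 2.8904 + 0.6931 = 3.5835.
Note: since some zeros are outside |z| ≤ r, the simplified n·log(r) form does NOT apply — only the inside zeros contribute.

I(r) ≈ 3.5835.


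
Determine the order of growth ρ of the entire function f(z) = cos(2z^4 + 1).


Write cos(w) = (e^{iw} ± e^{−iw})/(2 or 2i), so |cos(w)| ≤ e^{|w|}. With w = 2z^4 + 1, |w| ≤ 2r^4 + 1 on |z|=r, giving M(r) ≤ e^{2r^4 + 1} and ρ ≤ 4. For the lower bound, choose z on |z|=r with 2z^4 purely imaginary of modulus 2r^4; then |cos(2z^4 + 1)| grows like e^{2r^4}/2, so ρ ≥ 4. Hence ρ = 4.
Therefore ρ = 4.

Order ρ = 4.


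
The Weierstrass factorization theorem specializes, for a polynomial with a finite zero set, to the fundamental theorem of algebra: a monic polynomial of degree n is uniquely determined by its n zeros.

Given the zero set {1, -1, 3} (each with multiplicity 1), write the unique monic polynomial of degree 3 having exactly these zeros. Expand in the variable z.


The polynomial is p(z) = ∏_{α ∈ S} (z − α), where S = {1, -1, 3}.
Expanding the product yields: p(z) = z^3 -3·z^2 -z + 3.
The resulting polynomial has degree 3 and real coefficients as required.

p(z) = z^3 -3·z^2 -z + 3.


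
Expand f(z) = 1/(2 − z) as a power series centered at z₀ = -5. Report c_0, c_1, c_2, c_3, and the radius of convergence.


Let w = z − z₀, so z = z₀ + w.
Then 2 − z = 2 − (z₀ + w) = (2 − z₀) − w = 7 − w.
f(z) = 1/(7 − w) = (1/(7)) · 1/(1 − w/(7)) = Σ_{n≥0} w^n / (7)^(n+1).
So c_n = 1/(7)^(n+1):
  c_0 = 1/(7)^1 = 1/7.
  c_1 = 1/(7)^2 = 1/49.
  c_2 = 1/(7)^3 = 1/343.
  c_3 = 1/(7)^4 = 1/2401.
The series is valid for |w/d| < 1, i.e. |z − z₀| < |d|.
Radius of convergence: R = |2 − z₀| = |7| = 7 (distance from z₀ to the singularity z = 2).

c_0 = 1/7, c_1 = 1/49, c_2 = 1/343, c_3 = 1/2401; R = 7.


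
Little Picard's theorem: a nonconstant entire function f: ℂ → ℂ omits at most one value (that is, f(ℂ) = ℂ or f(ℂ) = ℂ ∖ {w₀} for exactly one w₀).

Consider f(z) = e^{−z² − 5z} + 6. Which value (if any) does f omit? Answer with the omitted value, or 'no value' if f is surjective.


Little Picard bounds the complement of f(ℂ) to at most one point.
The exponent g(z) = −z² − 5z is a nonconstant polynomial, hence surjective onto ℂ. So e^{g(z)} takes every value in {e^w : w ∈ ℂ} = ℂ ∖ {0}. Adding 6 shifts the range to ℂ ∖ {6}. f omits exactly 6.

Omitted value: 6.


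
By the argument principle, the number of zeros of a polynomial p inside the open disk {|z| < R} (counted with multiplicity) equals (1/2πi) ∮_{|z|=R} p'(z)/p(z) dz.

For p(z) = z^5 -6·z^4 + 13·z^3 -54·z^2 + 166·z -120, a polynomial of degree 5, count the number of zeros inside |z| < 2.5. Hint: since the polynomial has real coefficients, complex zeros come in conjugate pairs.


The zeros of p are: (-1 + 3i), (-1 - 3i), 1, 4, 3.
Their magnitudes are: 3.162, 3.162, 1, 4, 3.
Zeros with |z| < R = 2.5: 1.
Count = 1.
By the argument principle, (1/2πi) ∮_{|z|=R} p'(z)/p(z) dz equals exactly this count.

Number of zeros inside |z| < 2.5: 1.


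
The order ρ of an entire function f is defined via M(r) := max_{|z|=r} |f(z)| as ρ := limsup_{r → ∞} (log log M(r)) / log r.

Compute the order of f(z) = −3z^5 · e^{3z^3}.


M(r) = max_{|z|=r} |-3|·|z|^5·|e^{3z^3}| = 3·r^5 · e^{3r^3} (the factors attain their maxima compatibly on |z|=r). Then log M(r) = log 3 + 5·log r + 3r^3, dominated by the last term, so log log M(r) ~ 3·log r. The polynomial factor -3z^5 contributes only a log r term and does not affect the order. ρ = 3.
Therefore ρ = 3.

Order ρ = 3.


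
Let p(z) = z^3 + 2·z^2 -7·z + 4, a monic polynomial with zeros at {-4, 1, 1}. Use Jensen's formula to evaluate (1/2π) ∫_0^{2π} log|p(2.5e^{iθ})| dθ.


Zeros: -4, 1, 1; r = 2.5.
Inside |z| < r: 1, 1. Outside (|z| ≥ r): -4.
p(0) = 4, so log|p(0)| = log(4) = 1.3863.
Apply Jensen: I(r) = log|p(0)| + Σ_k log(r/|z_k|), summed over zeros inside |z| < r.
  log(r/|z_k|) for z_k = 1: log(2.5/1) = 0.9163
  log(r/|z_k|) for z_k = 1: log(2.5/1) = 0.9163
  Outside zeros (-4) contribute nothing to the Jensen sum.
Sum over inside zeros: 1.8326.
I(r) = log|p(0)| + (inside sum) = 1.3863 + 1.8326 = 3.2189.
Note: since some zeros are outside |z| ≤ r, the simplified n·log(r) form does NOT apply — only the inside zeros contribute.

I(r) ≈ 3.2189.


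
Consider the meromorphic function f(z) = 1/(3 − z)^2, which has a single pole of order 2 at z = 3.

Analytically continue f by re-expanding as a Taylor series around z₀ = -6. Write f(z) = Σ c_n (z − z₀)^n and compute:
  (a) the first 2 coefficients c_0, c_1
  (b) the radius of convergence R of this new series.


Let w = z − z₀, so z = z₀ + w.
Then 3 − z = 3 − (z₀ + w) = (3 − z₀) − w = 9 − w.
f(z) = 1/(9 − w)^2 = (1/(9)^2) · (1 − w/(9))^{−2}.
By the binomial series (1−u)^{−2} = Σ_{n≥0} C(n+1, 1) u^n for |u|<1, with u = w/(9):
  c_n = C(n+1, 1) / (9)^(n+2).
  c_0 = 1/(9)^2 = 1/81.
  c_1 = 2/(9)^3 = 2/729.
The series is valid for |w/d| < 1, i.e. |z − z₀| < |d|.
Radius of convergence: R = |3 − z₀| = |9| = 9 (distance from z₀ to the singularity z = 3).

c_0 = 1/81, c_1 = 2/729; R = 9.


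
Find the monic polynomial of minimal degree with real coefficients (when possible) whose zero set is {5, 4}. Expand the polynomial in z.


The polynomial is p(z) = ∏_{α ∈ S} (z − α), where S = {5, 4}.
Expanding the product yields: p(z) = z^2 -9·z + 20.
The resulting polynomial has degree 2 and real coefficients as required.

p(z) = z^2 -9·z + 20.


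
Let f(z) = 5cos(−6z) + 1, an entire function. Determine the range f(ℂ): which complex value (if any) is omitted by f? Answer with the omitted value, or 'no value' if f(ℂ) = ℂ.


Little Picard bounds the complement of f(ℂ) to at most one point.
cos is entire and surjective onto ℂ: for every w ∈ ℂ, cos(ζ) = w has a solution ζ ∈ ℂ (e.g., via the complex inverse arccos). With ζ = −6z this gives z = ζ/(-6). Then 5·cos(−6z) takes every value in 5·ℂ = ℂ, and adding 1 is a bijection of ℂ. So f is surjective and omits no value. (Note: only on the real line is cos bounded by [−1, 1].)

Omitted value: no value.


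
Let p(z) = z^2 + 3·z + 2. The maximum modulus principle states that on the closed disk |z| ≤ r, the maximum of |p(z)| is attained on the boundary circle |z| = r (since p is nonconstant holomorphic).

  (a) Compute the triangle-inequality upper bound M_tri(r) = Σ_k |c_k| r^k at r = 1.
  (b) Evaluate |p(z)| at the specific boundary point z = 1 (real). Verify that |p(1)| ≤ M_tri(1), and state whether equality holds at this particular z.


Coefficients: c_0 = 2, c_1 = 3, c_2 = 1. Radius r = 1.
Part (a). Triangle bound: M_tri(r) = Σ_k |c_k| r^k
  = |2|·1^0 + |3|·1^1 + |1|·1^2
  = 2 + 3 + 1 = 6.
This bounds M(r) := max_{|z|=r} |p(z)| from above; equality holds iff all terms c_k z^k can be made to align in phase at a single z on |z|=r.
Part (b). At z = 1 (real, on the circle |z| = r):
  p(1) = (2)·1^0 + (3)·1^1 + (1)·1^2 = 6.
  |p(1)| = 6.
Since all nonzero coefficients share the same sign, |p(1)| = 6 = M_tri(1); the triangle bound is attained at z = 1, so in fact M(r) = 6.

M_tri(1) = 6; |p(1)| = 6; equality at z=1: yes.


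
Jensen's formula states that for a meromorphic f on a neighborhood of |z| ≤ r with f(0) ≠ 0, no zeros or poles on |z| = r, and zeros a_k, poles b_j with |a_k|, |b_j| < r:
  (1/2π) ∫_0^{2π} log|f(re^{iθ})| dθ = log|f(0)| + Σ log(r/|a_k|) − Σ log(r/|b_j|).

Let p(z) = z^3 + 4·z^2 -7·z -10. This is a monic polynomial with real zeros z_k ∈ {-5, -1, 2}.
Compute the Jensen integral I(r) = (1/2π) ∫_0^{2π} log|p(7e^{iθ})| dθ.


Zeros: -5, -1, 2; r = 7.
Inside |z| < r: -5, -1, 2. Outside (|z| ≥ r): ∅.
p(0) = -10, so log|p(0)| = log(10) = 2.3026.
Apply Jensen: I(r) = log|p(0)| + Σ_k log(r/|z_k|), summed over zeros inside |z| < r.
  log(r/|z_k|) for z_k = -5: log(7/5) = 0.3365
  log(r/|z_k|) for z_k = -1: log(7/1) = 1.9459
  log(r/|z_k|) for z_k = 2: log(7/2) = 1.2528
Sum over inside zeros: 3.5351.
I(r) = log|p(0)| + (inside sum) = 2.3026 + 3.5351 = 5.8377.
Closed form (all zeros inside, monic): I(r) = n·log(r) = 3·log(7) = 5.8377. ✓

I(r) ≈ 5.8377.


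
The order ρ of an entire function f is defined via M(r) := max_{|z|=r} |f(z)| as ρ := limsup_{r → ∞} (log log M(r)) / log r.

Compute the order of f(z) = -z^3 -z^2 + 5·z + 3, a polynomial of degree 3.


|f(z)| ≤ Σ|c_k|·r^k = O(r^3) as r → ∞. Polynomial growth is O(e^{r^ε}) for every ε > 0 (since r^3/e^{r^ε} → 0), so ρ ≤ ε for all ε > 0, i.e. ρ = 0. Every nonconstant polynomial has order 0.
Therefore ρ = 0.

Order ρ = 0.


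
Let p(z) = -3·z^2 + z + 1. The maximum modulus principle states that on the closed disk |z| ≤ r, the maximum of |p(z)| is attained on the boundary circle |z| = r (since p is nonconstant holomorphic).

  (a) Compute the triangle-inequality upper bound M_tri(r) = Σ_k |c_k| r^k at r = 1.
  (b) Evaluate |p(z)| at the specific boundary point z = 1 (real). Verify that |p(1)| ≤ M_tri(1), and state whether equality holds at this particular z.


Coefficients: c_0 = 1, c_1 = 1, c_2 = -3. Radius r = 1.
Part (a). Triangle bound: M_tri(r) = Σ_k |c_k| r^k
  = |1|·1^0 + |1|·1^1 + |-3|·1^2
  = 1 + 1 + 3 = 5.
This bounds M(r) := max_{|z|=r} |p(z)| from above; equality holds iff all terms c_k z^k can be made to align in phase at a single z on |z|=r.
Part (b). At z = 1 (real, on the circle |z| = r):
  p(1) = (1)·1^0 + (1)·1^1 + (-3)·1^2 = -1.
  |p(1)| = 1.
Check: |p(1)| = 1 ≤ 5 = M_tri(1). ✓ Equality does not hold at z = 1 (the coefficients have mixed signs, so the terms do not all align in phase there).

M_tri(1) = 5; |p(1)| = 1; equality at z=1: no.


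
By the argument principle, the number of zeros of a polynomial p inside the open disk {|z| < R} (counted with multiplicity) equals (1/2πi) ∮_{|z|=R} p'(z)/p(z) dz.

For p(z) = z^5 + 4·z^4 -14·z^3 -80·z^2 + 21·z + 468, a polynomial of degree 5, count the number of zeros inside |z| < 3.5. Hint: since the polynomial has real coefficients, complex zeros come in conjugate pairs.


The zeros of p are: 3, 3, -4, (-3 + 2i), (-3 - 2i).
Their magnitudes are: 3, 3, 4, 3.606, 3.606.
Zeros with |z| < R = 3.5: 3, 3.
Count = 2.
By the argument principle, (1/2πi) ∮_{|z|=R} p'(z)/p(z) dz equals exactly this count.

Number of zeros inside |z| < 3.5: 2.


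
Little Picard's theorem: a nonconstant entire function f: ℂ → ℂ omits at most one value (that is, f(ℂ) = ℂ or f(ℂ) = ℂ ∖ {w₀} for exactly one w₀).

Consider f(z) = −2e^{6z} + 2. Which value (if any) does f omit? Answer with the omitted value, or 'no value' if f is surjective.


Little Picard bounds the complement of f(ℂ) to at most one point.
e^{6z} is never zero on ℂ, so -2·e^{6z} takes every value in ℂ ∖ {0}. Adding 2 shifts the range to ℂ ∖ {2}. Thus f omits exactly the value 2.

Omitted value: 2.


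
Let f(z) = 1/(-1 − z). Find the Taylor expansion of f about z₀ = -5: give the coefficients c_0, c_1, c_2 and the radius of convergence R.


Let w = z − z₀, so z = z₀ + w.
Then -1 − z = -1 − (z₀ + w) = (-1 − z₀) − w = 4 − w.
f(z) = 1/(4 − w) = (1/(4)) · 1/(1 − w/(4)) = Σ_{n≥0} w^n / (4)^(n+1).
So c_n = 1/(4)^(n+1):
  c_0 = 1/(4)^1 = 1/4.
  c_1 = 1/(4)^2 = 1/16.
  c_2 = 1/(4)^3 = 1/64.
The series is valid for |w/d| < 1, i.e. |z − z₀| < |d|.
Radius of convergence: R = |-1 − z₀| = |4| = 4 (distance from z₀ to the singularity z = -1).

c_0 = 1/4, c_1 = 1/16, c_2 = 1/64; R = 4.


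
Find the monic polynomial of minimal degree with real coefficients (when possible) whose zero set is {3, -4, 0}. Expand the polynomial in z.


The polynomial is p(z) = ∏_{α ∈ S} (z − α), where S = {3, -4, 0}.
Expanding the product yields: p(z) = z^3 + z^2 -12·z.
The resulting polynomial has degree 3 and real coefficients as required.

p(z) = z^3 + z^2 -12·z.


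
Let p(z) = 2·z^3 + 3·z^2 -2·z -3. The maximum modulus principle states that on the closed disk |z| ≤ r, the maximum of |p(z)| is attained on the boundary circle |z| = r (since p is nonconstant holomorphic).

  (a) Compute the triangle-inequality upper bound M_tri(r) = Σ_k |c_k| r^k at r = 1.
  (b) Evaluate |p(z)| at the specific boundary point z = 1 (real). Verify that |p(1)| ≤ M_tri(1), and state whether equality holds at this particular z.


Coefficients: c_0 = -3, c_1 = -2, c_2 = 3, c_3 = 2. Radius r = 1.
Part (a). Triangle bound: M_tri(r) = Σ_k |c_k| r^k
  = |-3|·1^0 + |-2|·1^1 + |3|·1^2 + |2|·1^3
  = 3 + 2 + 3 + 2 = 10.
This bounds M(r) := max_{|z|=r} |p(z)| from above; equality holds iff all terms c_k z^k can be made to align in phase at a single z on |z|=r.
Part (b). At z = 1 (real, on the circle |z| = r):
  p(1) = (-3)·1^0 + (-2)·1^1 + (3)·1^2 + (2)·1^3 = 0.
  |p(1)| = 0.
Check: |p(1)| = 0 ≤ 10 = M_tri(1). ✓ Equality does not hold at z = 1 (the coefficients have mixed signs, so the terms do not all align in phase there).

M_tri(1) = 10; |p(1)| = 0; equality at z=1: no.
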